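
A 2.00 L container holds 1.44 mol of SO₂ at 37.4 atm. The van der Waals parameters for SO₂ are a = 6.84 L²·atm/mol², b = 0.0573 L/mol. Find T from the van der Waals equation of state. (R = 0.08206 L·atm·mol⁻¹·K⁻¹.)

T ≈ 664.4 K

T = (P + a n²/V²)(V − nb)/(nR)
P + a n²/V² = 37.4 + (6.84)(1.44)²/(2.00)² = 40.946 atm
V − nb = 2.00 − (1.44)(0.0573) = 1.9175 L
T = (40.946)(1.9175)/((1.44)(0.08206)) = 664.4 K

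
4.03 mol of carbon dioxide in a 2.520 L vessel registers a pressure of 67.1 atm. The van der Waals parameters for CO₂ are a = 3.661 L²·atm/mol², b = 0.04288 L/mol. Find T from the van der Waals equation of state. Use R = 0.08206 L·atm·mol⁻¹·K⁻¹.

T ≈ 542.7 K

T = (P + a n²/V²)(V − nb)/(nR)
P + a n²/V² = 67.1 + (3.661)(4.03)²/(2.520)² = 76.463 atm
V − nb = 2.520 − (4.03)(0.04288) = 2.3472 L
T = (76.463)(2.3472)/((4.03)(0.08206)) = 542.7 K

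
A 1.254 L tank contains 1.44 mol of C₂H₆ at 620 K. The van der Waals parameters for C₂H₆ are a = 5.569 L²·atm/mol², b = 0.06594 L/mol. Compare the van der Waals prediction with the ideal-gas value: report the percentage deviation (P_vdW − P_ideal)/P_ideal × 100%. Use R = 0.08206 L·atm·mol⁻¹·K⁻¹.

-4.38 %

Ideal: P_ideal = nRT/V = (1.44)(0.08206)(620)/1.254 = 58.4236 atm
vdW: P = nRT/(V − nb) − a n²/V² = 73.2632/1.15905 − 11.5479/1.57252 = 63.2097 − 7.34356 = 55.8661 atm
% deviation = (55.8661 − 58.4236)/58.4236 × 100% = -4.38%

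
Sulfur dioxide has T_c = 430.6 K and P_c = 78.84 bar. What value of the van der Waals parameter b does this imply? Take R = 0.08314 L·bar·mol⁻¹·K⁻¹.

From T_c = 8a/(27Rb) and P_c = a/(27b²): b = R T_c/(8 P_c).
b = (0.08314)(430.6)/(8×78.84) = 35.800/630.72 = 0.05676 L/mol

b ≈ 0.05676 L/mol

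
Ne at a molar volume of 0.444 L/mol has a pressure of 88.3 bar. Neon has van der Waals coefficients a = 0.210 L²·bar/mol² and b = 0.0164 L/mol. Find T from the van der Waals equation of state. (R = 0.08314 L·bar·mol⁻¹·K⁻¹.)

T = (P + a/V_m²)(V_m − b)/R
P + a/V_m² = 88.3 + 0.210/(0.444)² = 89.365 bar
V_m − b = 0.444 − 0.0164 = 0.42760 L/mol
T = (89.365)(0.42760)/0.08314 = 459.6 K

T ≈ 459.6 K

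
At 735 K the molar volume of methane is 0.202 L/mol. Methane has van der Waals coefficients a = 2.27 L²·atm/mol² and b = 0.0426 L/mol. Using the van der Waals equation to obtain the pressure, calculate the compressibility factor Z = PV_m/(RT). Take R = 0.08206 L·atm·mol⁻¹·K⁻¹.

P = RT/(V_m − b) − a/V_m² = (0.08206)(735)/(0.202 − 0.0426) − 2.27/(0.202)²
  = 60.314/0.15940 − 55.632 = 378.38 − 55.632 = 322.75 atm
Z = PV_m/(RT) = (322.75)(0.202)/((0.08206)(735)) = 65.196/60.314 = 1.081

Z ≈ 1.081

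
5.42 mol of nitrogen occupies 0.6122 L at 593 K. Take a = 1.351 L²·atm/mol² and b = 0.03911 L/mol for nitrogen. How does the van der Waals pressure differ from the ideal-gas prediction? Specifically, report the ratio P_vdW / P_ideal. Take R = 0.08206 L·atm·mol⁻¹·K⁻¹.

P_vdW / P_ideal ≈ 1.284

Ideal: P_ideal = nRT/V = (5.42)(0.08206)(593)/0.6122 = 430.816 atm
vdW: P = nRT/(V − nb) − a n²/V² = 263.746/0.400224 − 39.6875/0.374789 = 658.996 − 105.893 = 553.103 atm
Ratio = 553.103/430.816 = 1.284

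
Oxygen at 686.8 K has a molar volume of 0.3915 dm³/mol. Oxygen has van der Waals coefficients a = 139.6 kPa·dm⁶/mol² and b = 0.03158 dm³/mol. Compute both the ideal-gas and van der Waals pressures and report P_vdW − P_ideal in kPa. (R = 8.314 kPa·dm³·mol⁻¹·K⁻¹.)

Ideal: P_ideal = RT/V_m = (8.314)(686.8)/0.3915 = 14585.1 kPa
vdW: P = RT/(V_m − b) − a/V_m² = 5710.06/0.359920 − 139.6/0.153272 = 15864.8 − 910.799 = 14954.0 kPa
ΔP = 14954.0 − 14585.1 = 369 kPa

ΔP ≈ 369 kPa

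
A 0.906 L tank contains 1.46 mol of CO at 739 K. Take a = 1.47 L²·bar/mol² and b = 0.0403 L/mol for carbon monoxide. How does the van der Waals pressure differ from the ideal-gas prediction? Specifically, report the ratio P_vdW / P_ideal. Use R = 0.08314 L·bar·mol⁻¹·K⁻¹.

Ideal: P_ideal = nRT/V = (1.46)(0.08314)(739)/0.906 = 99.0100 bar
vdW: P = nRT/(V − nb) − a n²/V² = 89.7031/0.847162 − 3.13345/0.820836 = 105.887 − 3.81739 = 102.070 bar
Ratio = 102.070/99.0100 = 1.031

P_vdW / P_ideal ≈ 1.031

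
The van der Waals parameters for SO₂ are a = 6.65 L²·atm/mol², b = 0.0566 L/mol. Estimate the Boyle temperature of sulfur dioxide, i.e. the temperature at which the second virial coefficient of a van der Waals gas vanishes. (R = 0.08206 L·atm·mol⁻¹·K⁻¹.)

T_B ≈ 1432 K

For a van der Waals gas the second virial coefficient B₂ = b − a/(RT) vanishes at T_B = a/(Rb).
T_B = 6.65/(0.08206×0.0566) = 6.65/0.0046446 = 1432 K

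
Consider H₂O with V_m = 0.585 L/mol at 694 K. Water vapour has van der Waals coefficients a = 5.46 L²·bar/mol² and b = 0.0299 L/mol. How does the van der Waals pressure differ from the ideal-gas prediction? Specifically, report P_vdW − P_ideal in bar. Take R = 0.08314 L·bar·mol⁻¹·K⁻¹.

Ideal: P_ideal = RT/V_m = (0.08314)(694)/0.585 = 98.6310 bar
vdW: P = RT/(V_m − b) − a/V_m² = 57.6992/0.555100 − 5.46/0.342225 = 103.944 − 15.9544 = 87.990 bar
ΔP = 87.990 − 98.6310 = -10.64 bar

ΔP ≈ -10.64 bar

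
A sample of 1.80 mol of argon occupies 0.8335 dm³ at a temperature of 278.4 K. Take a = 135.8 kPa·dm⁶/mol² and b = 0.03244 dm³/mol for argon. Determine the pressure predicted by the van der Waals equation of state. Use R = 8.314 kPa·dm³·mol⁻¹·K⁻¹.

P ≈ 4742 kPa

P = nRT/(V − nb) − a n²/V²
nRT/(V − nb) = (1.80)(8.314)(278.4)/(0.8335 − 1.80×0.03244) = 4166.3/0.77511 = 5375.1 kPa
a n²/V² = (135.8)(1.80)²/(0.8335)² = 633.34 kPa
P = 5375.1 − 633.34 = 4742 kPa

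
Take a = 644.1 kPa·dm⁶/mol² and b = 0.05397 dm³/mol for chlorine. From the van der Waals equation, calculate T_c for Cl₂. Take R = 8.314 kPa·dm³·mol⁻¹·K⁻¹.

For a van der Waals gas, T_c = 8a/(27Rb).
T_c = 8×644.1/(27×8.314×0.05397) = 5152.8/12.115 = 425.3 K

T_c ≈ 425.3 K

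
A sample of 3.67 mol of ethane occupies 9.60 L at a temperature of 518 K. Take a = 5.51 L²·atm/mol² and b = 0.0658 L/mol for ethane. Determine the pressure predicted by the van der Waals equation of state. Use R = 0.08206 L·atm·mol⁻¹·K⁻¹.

P ≈ 15.86 atm

P = nRT/(V − nb) − a n²/V²
nRT/(V − nb) = (3.67)(0.08206)(518)/(9.60 − 3.67×0.0658) = 156.00/9.3585 = 16.669 atm
a n²/V² = (5.51)(3.67)²/(9.60)² = 0.80527 atm
P = 16.669 − 0.80527 = 15.86 atm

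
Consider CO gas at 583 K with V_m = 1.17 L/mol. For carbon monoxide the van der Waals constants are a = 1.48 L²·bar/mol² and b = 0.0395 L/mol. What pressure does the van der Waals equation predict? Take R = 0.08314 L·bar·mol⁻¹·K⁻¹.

P = RT/(V_m − b) − a/V_m²
RT/(V_m − b) = (0.08314)(583)/(1.17 − 0.0395) = 48.471/1.1305 = 42.876 bar
a/V_m² = 1.48/(1.17)² = 1.0812 bar
P = 42.876 − 1.0812 = 41.79 bar

P ≈ 41.79 bar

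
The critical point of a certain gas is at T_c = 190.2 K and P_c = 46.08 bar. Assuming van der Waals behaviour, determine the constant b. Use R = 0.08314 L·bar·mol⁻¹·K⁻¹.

b ≈ 0.04290 L/mol

From T_c = 8a/(27Rb) and P_c = a/(27b²): b = R T_c/(8 P_c).
b = (0.08314)(190.2)/(8×46.08) = 15.813/368.64 = 0.04290 L/mol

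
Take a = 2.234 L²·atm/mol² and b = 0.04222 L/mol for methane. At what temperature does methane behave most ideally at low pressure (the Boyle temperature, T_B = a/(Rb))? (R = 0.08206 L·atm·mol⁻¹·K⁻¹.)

For a van der Waals gas the second virial coefficient B₂ = b − a/(RT) vanishes at T_B = a/(Rb).
T_B = 2.234/(0.08206×0.04222) = 2.234/0.0034646 = 644.8 K

T_B ≈ 644.8 K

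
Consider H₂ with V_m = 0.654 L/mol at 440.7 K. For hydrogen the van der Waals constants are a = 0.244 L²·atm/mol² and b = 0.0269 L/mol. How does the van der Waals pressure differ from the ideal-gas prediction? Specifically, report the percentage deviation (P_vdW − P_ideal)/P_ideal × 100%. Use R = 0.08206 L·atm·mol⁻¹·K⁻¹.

3.26 %

Ideal: P_ideal = RT/V_m = (0.08206)(440.7)/0.654 = 55.2964 atm
vdW: P = RT/(V_m − b) − a/V_m² = 36.1638/0.627100 − 0.244/0.427716 = 57.6683 − 0.570472 = 57.0978 atm
% deviation = (57.0978 − 55.2964)/55.2964 × 100% = 3.26%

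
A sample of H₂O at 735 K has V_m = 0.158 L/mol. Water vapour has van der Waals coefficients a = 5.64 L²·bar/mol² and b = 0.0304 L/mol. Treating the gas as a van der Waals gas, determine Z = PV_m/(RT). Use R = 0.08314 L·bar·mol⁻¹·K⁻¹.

Z ≈ 0.6541

P = RT/(V_m − b) − a/V_m² = (0.08314)(735)/(0.158 − 0.0304) − 5.64/(0.158)²
  = 61.108/0.12760 − 225.93 = 478.90 − 225.93 = 252.97 bar
Z = PV_m/(RT) = (252.97)(0.158)/((0.08314)(735)) = 39.969/61.108 = 0.6541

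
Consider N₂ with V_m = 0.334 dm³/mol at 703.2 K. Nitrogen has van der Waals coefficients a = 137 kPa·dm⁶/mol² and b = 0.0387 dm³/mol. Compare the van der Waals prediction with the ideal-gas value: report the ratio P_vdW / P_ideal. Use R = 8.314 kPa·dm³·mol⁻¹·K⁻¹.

Ideal: P_ideal = RT/V_m = (8.314)(703.2)/0.334 = 17504.2 kPa
vdW: P = RT/(V_m − b) − a/V_m² = 5846.40/0.295300 − 137/0.111556 = 19798.2 − 1228.08 = 18570.1 kPa
Ratio = 18570.1/17504.2 = 1.061

P_vdW / P_ideal ≈ 1.061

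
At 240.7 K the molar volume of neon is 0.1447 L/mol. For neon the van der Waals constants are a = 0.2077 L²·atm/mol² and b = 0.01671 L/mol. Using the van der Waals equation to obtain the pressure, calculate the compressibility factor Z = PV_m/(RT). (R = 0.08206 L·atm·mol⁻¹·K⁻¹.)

P = RT/(V_m − b) − a/V_m² = (0.08206)(240.7)/(0.1447 − 0.01671) − 0.2077/(0.1447)²
  = 19.752/0.12799 − 9.9197 = 154.32 − 9.9197 = 144.40 atm
Z = PV_m/(RT) = (144.40)(0.1447)/((0.08206)(240.7)) = 20.895/19.752 = 1.058

Z ≈ 1.058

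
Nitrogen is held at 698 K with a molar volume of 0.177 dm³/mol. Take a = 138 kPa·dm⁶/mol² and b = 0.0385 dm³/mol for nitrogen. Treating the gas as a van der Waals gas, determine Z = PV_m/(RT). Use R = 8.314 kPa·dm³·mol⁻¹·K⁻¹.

P = RT/(V_m − b) − a/V_m² = (8.314)(698)/(0.177 − 0.0385) − 138/(0.177)²
  = 5803.2/0.13850 − 4404.9 = 41900 − 4404.9 = 37495 kPa
Z = PV_m/(RT) = (37495)(0.177)/((8.314)(698)) = 6636.6/5803.2 = 1.144

Z ≈ 1.144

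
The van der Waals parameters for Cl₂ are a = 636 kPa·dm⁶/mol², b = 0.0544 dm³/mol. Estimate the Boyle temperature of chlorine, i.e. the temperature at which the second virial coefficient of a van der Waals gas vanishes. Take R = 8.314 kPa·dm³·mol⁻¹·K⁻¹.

For a van der Waals gas the second virial coefficient B₂ = b − a/(RT) vanishes at T_B = a/(Rb).
T_B = 636/(8.314×0.0544) = 636/0.45228 = 1406 K

T_B ≈ 1406 K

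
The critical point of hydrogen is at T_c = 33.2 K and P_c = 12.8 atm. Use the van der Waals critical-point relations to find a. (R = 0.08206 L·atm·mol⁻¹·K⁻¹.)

From T_c = 8a/(27Rb) and P_c = a/(27b²): a = 27 R² T_c²/(64 P_c).
a = 27×(0.08206)²×(33.2)²/(64×12.8) = 200.40/819.20 = 0.2446 L²·atm/mol²

a ≈ 0.2446 L²·atm/mol²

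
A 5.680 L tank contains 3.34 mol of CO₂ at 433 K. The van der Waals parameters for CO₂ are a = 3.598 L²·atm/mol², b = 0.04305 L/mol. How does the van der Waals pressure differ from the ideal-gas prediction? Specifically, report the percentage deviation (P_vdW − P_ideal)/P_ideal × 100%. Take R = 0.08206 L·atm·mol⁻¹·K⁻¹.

Ideal: P_ideal = nRT/V = (3.34)(0.08206)(433)/5.680 = 20.8938 atm
vdW: P = nRT/(V − nb) − a n²/V² = 118.677/5.53621 − 40.1378/32.2624 = 21.4365 − 1.24410 = 20.1924 atm
% deviation = (20.1924 − 20.8938)/20.8938 × 100% = -3.36%

-3.36 %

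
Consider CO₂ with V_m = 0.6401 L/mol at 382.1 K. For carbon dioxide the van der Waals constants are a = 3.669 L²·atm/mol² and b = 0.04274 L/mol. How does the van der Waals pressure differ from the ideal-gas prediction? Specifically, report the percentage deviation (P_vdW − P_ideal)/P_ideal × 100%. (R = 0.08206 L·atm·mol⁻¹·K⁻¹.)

-11.13 %

Ideal: P_ideal = RT/V_m = (0.08206)(382.1)/0.6401 = 48.9847 atm
vdW: P = RT/(V_m − b) − a/V_m² = 31.3551/0.597360 − 3.669/0.409728 = 52.4895 − 8.95472 = 43.5348 atm
% deviation = (43.5348 − 48.9847)/48.9847 × 100% = -11.13%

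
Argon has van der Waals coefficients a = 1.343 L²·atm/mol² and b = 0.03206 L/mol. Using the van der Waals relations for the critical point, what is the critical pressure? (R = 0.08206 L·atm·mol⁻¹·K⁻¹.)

P_c ≈ 48.39 atm

For a van der Waals gas, P_c = a/(27b²).
P_c = 1.343/(27×(0.03206)²) = 1.343/0.027752 = 48.39 atm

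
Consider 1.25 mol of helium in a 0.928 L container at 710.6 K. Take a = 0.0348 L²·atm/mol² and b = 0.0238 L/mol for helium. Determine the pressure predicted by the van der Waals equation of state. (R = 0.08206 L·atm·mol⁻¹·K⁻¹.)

P = nRT/(V − nb) − a n²/V²
nRT/(V − nb) = (1.25)(0.08206)(710.6)/(0.928 − 1.25×0.0238) = 72.890/0.89825 = 81.147 atm
a n²/V² = (0.0348)(1.25)²/(0.928)² = 0.063140 atm
P = 81.147 − 0.063140 = 81.08 atm

P ≈ 81.08 atm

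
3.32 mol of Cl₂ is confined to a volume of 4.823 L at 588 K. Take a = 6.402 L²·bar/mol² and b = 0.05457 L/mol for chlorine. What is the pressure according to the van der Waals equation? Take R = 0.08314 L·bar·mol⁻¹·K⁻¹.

P = nRT/(V − nb) − a n²/V²
nRT/(V − nb) = (3.32)(0.08314)(588)/(4.823 − 3.32×0.05457) = 162.30/4.6418 = 34.965 bar
a n²/V² = (6.402)(3.32)²/(4.823)² = 3.0336 bar
P = 34.965 − 3.0336 = 31.93 bar

P ≈ 31.93 bar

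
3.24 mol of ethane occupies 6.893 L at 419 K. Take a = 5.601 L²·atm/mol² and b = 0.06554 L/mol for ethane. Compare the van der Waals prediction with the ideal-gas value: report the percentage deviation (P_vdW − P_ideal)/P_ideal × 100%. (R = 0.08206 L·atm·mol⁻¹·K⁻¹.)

-4.48 %

Ideal: P_ideal = nRT/V = (3.24)(0.08206)(419)/6.893 = 16.1615 atm
vdW: P = nRT/(V − nb) − a n²/V² = 111.401/6.68065 − 58.7971/47.5134 = 16.6752 − 1.23748 = 15.4377 atm
% deviation = (15.4377 − 16.1615)/16.1615 × 100% = -4.48%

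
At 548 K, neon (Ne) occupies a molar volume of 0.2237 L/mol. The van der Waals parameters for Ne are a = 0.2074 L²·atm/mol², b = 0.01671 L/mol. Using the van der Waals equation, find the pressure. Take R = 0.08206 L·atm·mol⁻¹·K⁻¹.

P ≈ 213.1 atm

P = RT/(V_m − b) − a/V_m²
RT/(V_m − b) = (0.08206)(548)/(0.2237 − 0.01671) = 44.969/0.20699 = 217.25 atm
a/V_m² = 0.2074/(0.2237)² = 4.1445 atm
P = 217.25 − 4.1445 = 213.1 atm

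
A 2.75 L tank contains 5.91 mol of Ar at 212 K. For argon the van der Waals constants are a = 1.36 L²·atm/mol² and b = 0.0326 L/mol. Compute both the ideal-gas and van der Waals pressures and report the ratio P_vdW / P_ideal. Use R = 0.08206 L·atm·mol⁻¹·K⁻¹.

Ideal: P_ideal = nRT/V = (5.91)(0.08206)(212)/2.75 = 37.3871 atm
vdW: P = nRT/(V − nb) − a n²/V² = 102.815/2.55733 − 47.5022/7.56250 = 40.2040 − 6.28128 = 33.9227 atm
Ratio = 33.9227/37.3871 = 0.9073

P_vdW / P_ideal ≈ 0.9073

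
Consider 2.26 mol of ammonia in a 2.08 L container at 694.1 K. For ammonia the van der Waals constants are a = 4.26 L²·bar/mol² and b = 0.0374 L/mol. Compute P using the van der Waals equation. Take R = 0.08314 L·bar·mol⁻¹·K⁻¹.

P = nRT/(V − nb) − a n²/V²
nRT/(V − nb) = (2.26)(0.08314)(694.1)/(2.08 − 2.26×0.0374) = 130.42/1.9955 = 65.357 bar
a n²/V² = (4.26)(2.26)²/(2.08)² = 5.0292 bar
P = 65.357 − 5.0292 = 60.33 bar

P ≈ 60.33 bar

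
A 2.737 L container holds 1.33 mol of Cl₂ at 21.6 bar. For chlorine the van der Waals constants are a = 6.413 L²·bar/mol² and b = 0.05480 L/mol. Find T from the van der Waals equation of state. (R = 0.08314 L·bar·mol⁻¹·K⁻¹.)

T ≈ 556.9 K

T = (P + a n²/V²)(V − nb)/(nR)
P + a n²/V² = 21.6 + (6.413)(1.33)²/(2.737)² = 23.114 bar
V − nb = 2.737 − (1.33)(0.05480) = 2.6641 L
T = (23.114)(2.6641)/((1.33)(0.08314)) = 556.9 K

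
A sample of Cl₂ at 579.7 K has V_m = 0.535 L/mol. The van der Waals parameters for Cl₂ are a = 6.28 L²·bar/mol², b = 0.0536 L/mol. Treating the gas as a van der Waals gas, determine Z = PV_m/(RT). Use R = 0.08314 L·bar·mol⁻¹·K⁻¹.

Z ≈ 0.8678

P = RT/(V_m − b) − a/V_m² = (0.08314)(579.7)/(0.535 − 0.0536) − 6.28/(0.535)²
  = 48.196/0.48140 − 21.941 = 100.12 − 21.941 = 78.18 bar
Z = PV_m/(RT) = (78.18)(0.535)/((0.08314)(579.7)) = 41.826/48.196 = 0.8678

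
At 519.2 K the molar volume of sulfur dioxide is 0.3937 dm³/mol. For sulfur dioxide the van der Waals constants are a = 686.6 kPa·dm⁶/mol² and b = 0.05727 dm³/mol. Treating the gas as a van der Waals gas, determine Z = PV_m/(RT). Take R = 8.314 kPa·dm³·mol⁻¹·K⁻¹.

P = RT/(V_m − b) − a/V_m² = (8.314)(519.2)/(0.3937 − 0.05727) − 686.6/(0.3937)²
  = 4316.6/0.33643 − 4429.7 = 12831 − 4429.7 = 8401 kPa
Z = PV_m/(RT) = (8401)(0.3937)/((8.314)(519.2)) = 3307.5/4316.6 = 0.7662

Z ≈ 0.7662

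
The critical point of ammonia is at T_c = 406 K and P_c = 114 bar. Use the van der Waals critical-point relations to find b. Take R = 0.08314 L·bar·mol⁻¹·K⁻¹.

From T_c = 8a/(27Rb) and P_c = a/(27b²): b = R T_c/(8 P_c).
b = (0.08314)(406)/(8×114) = 33.755/912.00 = 0.03701 L/mol

b ≈ 0.03701 L/mol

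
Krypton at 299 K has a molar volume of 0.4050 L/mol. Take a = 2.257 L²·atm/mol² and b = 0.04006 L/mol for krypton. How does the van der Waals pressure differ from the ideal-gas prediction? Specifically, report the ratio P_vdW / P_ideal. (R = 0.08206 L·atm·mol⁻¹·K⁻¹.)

Ideal: P_ideal = RT/V_m = (0.08206)(299)/0.4050 = 60.5826 atm
vdW: P = RT/(V_m − b) − a/V_m² = 24.5359/0.364940 − 2.257/0.164025 = 67.2327 − 13.7601 = 53.4726 atm
Ratio = 53.4726/60.5826 = 0.8826

P_vdW / P_ideal ≈ 0.8826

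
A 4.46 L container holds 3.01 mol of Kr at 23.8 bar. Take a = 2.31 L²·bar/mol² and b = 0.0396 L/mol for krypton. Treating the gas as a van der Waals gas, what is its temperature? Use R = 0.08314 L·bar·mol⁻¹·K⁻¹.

T ≈ 431.1 K

T = (P + a n²/V²)(V − nb)/(nR)
P + a n²/V² = 23.8 + (2.31)(3.01)²/(4.46)² = 24.852 bar
V − nb = 4.46 − (3.01)(0.0396) = 4.3408 L
T = (24.852)(4.3408)/((3.01)(0.08314)) = 431.1 K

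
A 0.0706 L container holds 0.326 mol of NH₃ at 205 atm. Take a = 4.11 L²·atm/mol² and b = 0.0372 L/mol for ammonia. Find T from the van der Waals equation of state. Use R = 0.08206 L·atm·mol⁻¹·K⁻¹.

T ≈ 639.6 K

T = (P + a n²/V²)(V − nb)/(nR)
P + a n²/V² = 205 + (4.11)(0.326)²/(0.0706)² = 292.63 atm
V − nb = 0.0706 − (0.326)(0.0372) = 0.058473 L
T = (292.63)(0.058473)/((0.326)(0.08206)) = 639.6 K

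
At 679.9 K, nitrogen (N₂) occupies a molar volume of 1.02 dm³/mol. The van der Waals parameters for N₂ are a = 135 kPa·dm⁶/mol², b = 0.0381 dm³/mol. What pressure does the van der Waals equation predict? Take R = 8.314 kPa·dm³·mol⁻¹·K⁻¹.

P = RT/(V_m − b) − a/V_m²
RT/(V_m − b) = (8.314)(679.9)/(1.02 − 0.0381) = 5652.7/0.98190 = 5756.9 kPa
a/V_m² = 135/(1.02)² = 129.76 kPa
P = 5756.9 − 129.76 = 5627 kPa

P ≈ 5627 kPa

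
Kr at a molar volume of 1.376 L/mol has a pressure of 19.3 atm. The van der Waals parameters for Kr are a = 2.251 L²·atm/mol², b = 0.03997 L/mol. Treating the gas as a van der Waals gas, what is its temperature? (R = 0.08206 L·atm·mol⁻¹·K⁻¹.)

T ≈ 333.6 K

T = (P + a/V_m²)(V_m − b)/R
P + a/V_m² = 19.3 + 2.251/(1.376)² = 20.489 atm
V_m − b = 1.376 − 0.03997 = 1.3360 L/mol
T = (20.489)(1.3360)/0.08206 = 333.6 K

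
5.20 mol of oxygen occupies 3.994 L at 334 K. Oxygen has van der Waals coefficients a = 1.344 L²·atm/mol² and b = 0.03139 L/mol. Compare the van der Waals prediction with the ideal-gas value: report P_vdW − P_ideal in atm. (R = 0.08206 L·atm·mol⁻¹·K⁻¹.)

ΔP ≈ -0.758 atm

Ideal: P_ideal = nRT/V = (5.20)(0.08206)(334)/3.994 = 35.6840 atm
vdW: P = nRT/(V − nb) − a n²/V² = 142.522/3.83077 − 36.3418/15.9520 = 37.2045 − 2.27820 = 34.9263 atm
ΔP = 34.9263 − 35.6840 = -0.758 atm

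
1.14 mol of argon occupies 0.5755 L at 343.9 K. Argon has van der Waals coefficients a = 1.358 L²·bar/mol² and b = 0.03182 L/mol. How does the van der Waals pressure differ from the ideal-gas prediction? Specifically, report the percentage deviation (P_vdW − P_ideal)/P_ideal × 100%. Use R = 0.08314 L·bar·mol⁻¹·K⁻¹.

-2.68 %

Ideal: P_ideal = nRT/V = (1.14)(0.08314)(343.9)/0.5755 = 56.6372 bar
vdW: P = nRT/(V − nb) − a n²/V² = 32.5947/0.539225 − 1.76486/0.331200 = 60.4473 − 5.32868 = 55.1186 bar
% deviation = (55.1186 − 56.6372)/56.6372 × 100% = -2.68%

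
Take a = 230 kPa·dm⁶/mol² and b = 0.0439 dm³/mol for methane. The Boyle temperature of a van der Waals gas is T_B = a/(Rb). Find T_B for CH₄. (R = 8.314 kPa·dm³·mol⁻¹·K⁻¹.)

For a van der Waals gas the second virial coefficient B₂ = b − a/(RT) vanishes at T_B = a/(Rb).
T_B = 230/(8.314×0.0439) = 230/0.36498 = 630.2 K

T_B ≈ 630.2 K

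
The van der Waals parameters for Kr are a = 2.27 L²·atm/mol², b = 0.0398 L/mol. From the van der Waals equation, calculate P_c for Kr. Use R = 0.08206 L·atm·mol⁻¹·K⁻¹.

For a van der Waals gas, P_c = a/(27b²).
P_c = 2.27/(27×(0.0398)²) = 2.27/0.042769 = 53.08 atm

P_c ≈ 53.08 atm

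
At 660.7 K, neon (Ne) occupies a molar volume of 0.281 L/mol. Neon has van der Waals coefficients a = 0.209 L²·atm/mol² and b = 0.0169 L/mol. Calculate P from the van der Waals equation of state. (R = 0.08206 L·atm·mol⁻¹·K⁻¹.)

P = RT/(V_m − b) − a/V_m²
RT/(V_m − b) = (0.08206)(660.7)/(0.281 − 0.0169) = 54.217/0.26410 = 205.29 atm
a/V_m² = 0.209/(0.281)² = 2.6469 atm
P = 205.29 − 2.6469 = 202.6 atm

P ≈ 202.6 atm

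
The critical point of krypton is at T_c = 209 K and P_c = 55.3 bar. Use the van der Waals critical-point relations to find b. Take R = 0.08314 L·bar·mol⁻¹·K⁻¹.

b ≈ 0.03928 L/mol

From T_c = 8a/(27Rb) and P_c = a/(27b²): b = R T_c/(8 P_c).
b = (0.08314)(209)/(8×55.3) = 17.376/442.40 = 0.03928 L/mol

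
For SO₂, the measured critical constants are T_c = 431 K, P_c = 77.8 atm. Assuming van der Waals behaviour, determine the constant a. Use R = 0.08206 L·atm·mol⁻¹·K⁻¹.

From T_c = 8a/(27Rb) and P_c = a/(27b²): a = 27 R² T_c²/(64 P_c).
a = 27×(0.08206)²×(431)²/(64×77.8) = 33774/4979.2 = 6.783 L²·atm/mol²

a ≈ 6.783 L²·atm/mol²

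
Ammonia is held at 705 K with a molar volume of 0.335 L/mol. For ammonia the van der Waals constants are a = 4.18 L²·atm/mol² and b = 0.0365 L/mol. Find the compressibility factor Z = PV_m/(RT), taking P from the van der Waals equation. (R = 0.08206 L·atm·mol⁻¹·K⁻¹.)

Z ≈ 0.9066

P = RT/(V_m − b) − a/V_m² = (0.08206)(705)/(0.335 − 0.0365) − 4.18/(0.335)²
  = 57.852/0.29850 − 37.247 = 193.81 − 37.247 = 156.56 atm
Z = PV_m/(RT) = (156.56)(0.335)/((0.08206)(705)) = 52.448/57.852 = 0.9066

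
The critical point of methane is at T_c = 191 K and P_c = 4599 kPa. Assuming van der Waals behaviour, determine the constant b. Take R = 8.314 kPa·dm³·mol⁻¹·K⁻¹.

From T_c = 8a/(27Rb) and P_c = a/(27b²): b = R T_c/(8 P_c).
b = (8.314)(191)/(8×4599) = 1588.0/36792 = 0.04316 dm³/mol

b ≈ 0.04316 dm³/mol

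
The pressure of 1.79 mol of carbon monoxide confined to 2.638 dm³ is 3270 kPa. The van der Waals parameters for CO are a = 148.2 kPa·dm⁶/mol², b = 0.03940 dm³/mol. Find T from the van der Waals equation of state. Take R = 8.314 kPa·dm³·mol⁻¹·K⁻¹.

T ≈ 575.9 K

T = (P + a n²/V²)(V − nb)/(nR)
P + a n²/V² = 3270 + (148.2)(1.79)²/(2.638)² = 3338.2 kPa
V − nb = 2.638 − (1.79)(0.03940) = 2.5675 dm³
T = (3338.2)(2.5675)/((1.79)(8.314)) = 575.9 K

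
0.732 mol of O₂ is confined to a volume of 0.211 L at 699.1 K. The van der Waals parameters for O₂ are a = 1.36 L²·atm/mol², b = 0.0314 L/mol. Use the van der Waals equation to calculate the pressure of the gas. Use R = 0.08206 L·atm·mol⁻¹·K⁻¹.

P ≈ 207.0 atm

P = nRT/(V − nb) − a n²/V²
nRT/(V − nb) = (0.732)(0.08206)(699.1)/(0.211 − 0.732×0.0314) = 41.993/0.18802 = 223.34 atm
a n²/V² = (1.36)(0.732)²/(0.211)² = 16.368 atm
P = 223.34 − 16.368 = 207.0 atm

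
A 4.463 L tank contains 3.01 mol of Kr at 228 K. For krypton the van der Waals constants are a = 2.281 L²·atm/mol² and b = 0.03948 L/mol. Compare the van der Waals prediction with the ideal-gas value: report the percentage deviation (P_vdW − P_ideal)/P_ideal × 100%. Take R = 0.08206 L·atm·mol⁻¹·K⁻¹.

Ideal: P_ideal = nRT/V = (3.01)(0.08206)(228)/4.463 = 12.6184 atm
vdW: P = nRT/(V − nb) − a n²/V² = 56.3161/4.34417 − 20.6661/19.9184 = 12.9636 − 1.03754 = 11.9261 atm
% deviation = (11.9261 − 12.6184)/12.6184 × 100% = -5.49%

-5.49 %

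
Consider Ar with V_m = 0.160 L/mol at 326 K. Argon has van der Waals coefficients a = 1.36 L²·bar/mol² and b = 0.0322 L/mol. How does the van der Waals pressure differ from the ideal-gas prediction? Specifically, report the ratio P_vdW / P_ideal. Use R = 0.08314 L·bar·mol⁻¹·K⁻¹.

Ideal: P_ideal = RT/V_m = (0.08314)(326)/0.160 = 169.398 bar
vdW: P = RT/(V_m − b) − a/V_m² = 27.1036/0.127800 − 1.36/0.0256000 = 212.078 − 53.1250 = 158.953 bar
Ratio = 158.953/169.398 = 0.9383

P_vdW / P_ideal ≈ 0.9383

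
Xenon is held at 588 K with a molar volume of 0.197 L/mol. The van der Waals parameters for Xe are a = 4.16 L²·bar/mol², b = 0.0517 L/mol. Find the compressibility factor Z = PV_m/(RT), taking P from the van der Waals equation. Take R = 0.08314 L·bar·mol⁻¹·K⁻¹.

Z ≈ 0.9239

P = RT/(V_m − b) − a/V_m² = (0.08314)(588)/(0.197 − 0.0517) − 4.16/(0.197)²
  = 48.886/0.14530 − 107.19 = 336.45 − 107.19 = 229.26 bar
Z = PV_m/(RT) = (229.26)(0.197)/((0.08314)(588)) = 45.164/48.886 = 0.9239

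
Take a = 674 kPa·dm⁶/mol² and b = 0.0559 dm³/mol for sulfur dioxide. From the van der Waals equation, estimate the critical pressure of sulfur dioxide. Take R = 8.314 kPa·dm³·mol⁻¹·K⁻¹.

P_c ≈ 7989 kPa

For a van der Waals gas, P_c = a/(27b²).
P_c = 674/(27×(0.0559)²) = 674/0.084370 = 7989 kPa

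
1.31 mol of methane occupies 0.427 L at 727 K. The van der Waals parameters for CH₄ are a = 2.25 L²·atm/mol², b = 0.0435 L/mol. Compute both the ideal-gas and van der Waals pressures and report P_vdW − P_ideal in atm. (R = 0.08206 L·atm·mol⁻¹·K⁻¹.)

Ideal: P_ideal = nRT/V = (1.31)(0.08206)(727)/0.427 = 183.025 atm
vdW: P = nRT/(V − nb) − a n²/V² = 78.1515/0.370015 − 3.86123/0.182329 = 211.212 − 21.1773 = 190.035 atm
ΔP = 190.035 − 183.025 = 7.01 atm

ΔP ≈ 7.01 atm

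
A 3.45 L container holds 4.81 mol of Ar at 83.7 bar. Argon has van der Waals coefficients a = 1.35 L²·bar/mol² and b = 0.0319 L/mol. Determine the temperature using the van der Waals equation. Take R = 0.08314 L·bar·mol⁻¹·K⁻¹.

T = (P + a n²/V²)(V − nb)/(nR)
P + a n²/V² = 83.7 + (1.35)(4.81)²/(3.45)² = 86.324 bar
V − nb = 3.45 − (4.81)(0.0319) = 3.2966 L
T = (86.324)(3.2966)/((4.81)(0.08314)) = 711.6 K

T ≈ 711.6 K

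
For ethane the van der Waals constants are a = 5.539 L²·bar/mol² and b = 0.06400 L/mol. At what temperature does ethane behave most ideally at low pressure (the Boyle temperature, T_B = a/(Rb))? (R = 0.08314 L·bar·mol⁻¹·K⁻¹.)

For a van der Waals gas the second virial coefficient B₂ = b − a/(RT) vanishes at T_B = a/(Rb).
T_B = 5.539/(0.08314×0.06400) = 5.539/0.0053210 = 1041 K

T_B ≈ 1041 K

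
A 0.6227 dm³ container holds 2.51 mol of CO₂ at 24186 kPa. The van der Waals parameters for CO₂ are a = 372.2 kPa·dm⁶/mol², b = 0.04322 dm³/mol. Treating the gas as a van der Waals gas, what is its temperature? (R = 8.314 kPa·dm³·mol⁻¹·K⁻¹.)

T = (P + a n²/V²)(V − nb)/(nR)
P + a n²/V² = 24186 + (372.2)(2.51)²/(0.6227)² = 30233 kPa
V − nb = 0.6227 − (2.51)(0.04322) = 0.51422 dm³
T = (30233)(0.51422)/((2.51)(8.314)) = 745.0 K

T ≈ 745.0 K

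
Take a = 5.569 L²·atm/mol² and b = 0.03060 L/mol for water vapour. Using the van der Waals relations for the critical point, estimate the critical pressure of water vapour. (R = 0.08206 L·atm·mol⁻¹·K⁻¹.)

For a van der Waals gas, P_c = a/(27b²).
P_c = 5.569/(27×(0.03060)²) = 5.569/0.025282 = 220.3 atm

P_c ≈ 220.3 atm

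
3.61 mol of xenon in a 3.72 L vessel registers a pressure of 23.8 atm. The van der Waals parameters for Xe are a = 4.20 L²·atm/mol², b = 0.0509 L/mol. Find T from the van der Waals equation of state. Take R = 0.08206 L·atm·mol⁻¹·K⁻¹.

T = (P + a n²/V²)(V − nb)/(nR)
P + a n²/V² = 23.8 + (4.20)(3.61)²/(3.72)² = 27.755 atm
V − nb = 3.72 − (3.61)(0.0509) = 3.5363 L
T = (27.755)(3.5363)/((3.61)(0.08206)) = 331.3 K

T ≈ 331.3 K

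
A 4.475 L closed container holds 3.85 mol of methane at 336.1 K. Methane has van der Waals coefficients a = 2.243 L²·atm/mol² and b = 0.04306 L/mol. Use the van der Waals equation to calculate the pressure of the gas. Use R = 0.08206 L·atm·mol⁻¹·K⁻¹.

P = nRT/(V − nb) − a n²/V²
nRT/(V − nb) = (3.85)(0.08206)(336.1)/(4.475 − 3.85×0.04306) = 106.18/4.3092 = 24.640 atm
a n²/V² = (2.243)(3.85)²/(4.475)² = 1.6602 atm
P = 24.640 − 1.6602 = 22.98 atm

P ≈ 22.98 atm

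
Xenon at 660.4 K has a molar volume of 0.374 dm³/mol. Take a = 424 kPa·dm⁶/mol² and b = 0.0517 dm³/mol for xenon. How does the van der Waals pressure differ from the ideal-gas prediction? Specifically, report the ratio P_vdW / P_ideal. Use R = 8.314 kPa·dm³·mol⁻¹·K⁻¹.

Ideal: P_ideal = RT/V_m = (8.314)(660.4)/0.374 = 14680.7 kPa
vdW: P = RT/(V_m − b) − a/V_m² = 5490.57/0.322300 − 424/0.139876 = 17035.6 − 3031.26 = 14004.3 kPa
Ratio = 14004.3/14680.7 = 0.9539

P_vdW / P_ideal ≈ 0.9539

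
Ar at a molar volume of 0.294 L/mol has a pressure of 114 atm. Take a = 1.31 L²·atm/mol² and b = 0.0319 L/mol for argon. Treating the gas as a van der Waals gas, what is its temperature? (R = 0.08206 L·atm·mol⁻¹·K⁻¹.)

T = (P + a/V_m²)(V_m − b)/R
P + a/V_m² = 114 + 1.31/(0.294)² = 129.16 atm
V_m − b = 0.294 − 0.0319 = 0.26210 L/mol
T = (129.16)(0.26210)/0.08206 = 412.5 K

T ≈ 412.5 K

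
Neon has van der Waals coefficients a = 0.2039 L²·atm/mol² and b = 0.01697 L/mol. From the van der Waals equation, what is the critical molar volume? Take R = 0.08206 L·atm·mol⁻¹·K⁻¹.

For a van der Waals gas, V_m,c = 3b.
V_m,c = 3×0.01697 = 0.05091 L/mol

V_m,c ≈ 0.05091 L/mol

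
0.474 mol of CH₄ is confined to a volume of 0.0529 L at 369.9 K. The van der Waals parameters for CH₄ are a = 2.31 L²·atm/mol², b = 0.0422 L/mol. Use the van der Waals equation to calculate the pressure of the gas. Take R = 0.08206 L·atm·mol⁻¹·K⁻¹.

P = nRT/(V − nb) − a n²/V²
nRT/(V − nb) = (0.474)(0.08206)(369.9)/(0.0529 − 0.474×0.0422) = 14.388/0.032897 = 437.37 atm
a n²/V² = (2.31)(0.474)²/(0.0529)² = 185.46 atm
P = 437.37 − 185.46 = 251.9 atm

P ≈ 251.9 atm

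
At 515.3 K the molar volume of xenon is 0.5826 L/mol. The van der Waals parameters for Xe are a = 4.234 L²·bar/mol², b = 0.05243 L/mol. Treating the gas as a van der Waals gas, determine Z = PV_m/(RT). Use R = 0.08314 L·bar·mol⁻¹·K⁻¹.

Z ≈ 0.9293

P = RT/(V_m − b) − a/V_m² = (0.08314)(515.3)/(0.5826 − 0.05243) − 4.234/(0.5826)²
  = 42.842/0.53017 − 12.474 = 80.808 − 12.474 = 68.334 bar
Z = PV_m/(RT) = (68.334)(0.5826)/((0.08314)(515.3)) = 39.811/42.842 = 0.9293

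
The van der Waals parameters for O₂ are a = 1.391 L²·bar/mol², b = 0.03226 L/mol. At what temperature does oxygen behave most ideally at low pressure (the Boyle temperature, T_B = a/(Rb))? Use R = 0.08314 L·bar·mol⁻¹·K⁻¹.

T_B ≈ 518.6 K

For a van der Waals gas the second virial coefficient B₂ = b − a/(RT) vanishes at T_B = a/(Rb).
T_B = 1.391/(0.08314×0.03226) = 1.391/0.0026821 = 518.6 K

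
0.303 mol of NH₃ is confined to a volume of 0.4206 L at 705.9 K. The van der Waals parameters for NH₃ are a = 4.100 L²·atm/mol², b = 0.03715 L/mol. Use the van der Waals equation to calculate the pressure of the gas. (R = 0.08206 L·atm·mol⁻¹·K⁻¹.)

P ≈ 40.75 atm

P = nRT/(V − nb) − a n²/V²
nRT/(V − nb) = (0.303)(0.08206)(705.9)/(0.4206 − 0.303×0.03715) = 17.552/0.40934 = 42.879 atm
a n²/V² = (4.100)(0.303)²/(0.4206)² = 2.1278 atm
P = 42.879 − 2.1278 = 40.75 atm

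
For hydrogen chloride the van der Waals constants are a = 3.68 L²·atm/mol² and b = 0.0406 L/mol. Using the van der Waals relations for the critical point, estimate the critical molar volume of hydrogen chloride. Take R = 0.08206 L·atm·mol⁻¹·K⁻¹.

V_m,c ≈ 0.1218 L/mol

For a van der Waals gas, V_m,c = 3b.
V_m,c = 3×0.0406 = 0.1218 L/mol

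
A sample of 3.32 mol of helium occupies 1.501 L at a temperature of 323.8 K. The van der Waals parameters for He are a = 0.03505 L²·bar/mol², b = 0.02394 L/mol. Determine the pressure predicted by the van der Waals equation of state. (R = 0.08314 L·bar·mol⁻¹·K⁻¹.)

P = nRT/(V − nb) − a n²/V²
nRT/(V − nb) = (3.32)(0.08314)(323.8)/(1.501 − 3.32×0.02394) = 89.377/1.4215 = 62.875 bar
a n²/V² = (0.03505)(3.32)²/(1.501)² = 0.17148 bar
P = 62.875 − 0.17148 = 62.70 bar

P ≈ 62.70 bar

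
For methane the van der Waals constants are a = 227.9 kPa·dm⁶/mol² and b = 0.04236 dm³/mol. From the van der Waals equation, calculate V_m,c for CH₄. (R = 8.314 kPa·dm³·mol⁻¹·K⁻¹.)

V_m,c ≈ 0.1271 dm³/mol

For a van der Waals gas, V_m,c = 3b.
V_m,c = 3×0.04236 = 0.1271 dm³/mol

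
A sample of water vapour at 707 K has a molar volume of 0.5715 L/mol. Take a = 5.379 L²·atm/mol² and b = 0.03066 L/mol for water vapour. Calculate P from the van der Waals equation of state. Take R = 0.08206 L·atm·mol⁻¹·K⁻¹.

P ≈ 90.80 atm

P = RT/(V_m − b) − a/V_m²
RT/(V_m − b) = (0.08206)(707)/(0.5715 − 0.03066) = 58.016/0.54084 = 107.27 atm
a/V_m² = 5.379/(0.5715)² = 16.469 atm
P = 107.27 − 16.469 = 90.80 atm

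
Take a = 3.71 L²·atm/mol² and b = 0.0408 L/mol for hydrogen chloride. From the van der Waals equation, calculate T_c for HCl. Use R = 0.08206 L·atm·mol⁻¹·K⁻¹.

For a van der Waals gas, T_c = 8a/(27Rb).
T_c = 8×3.71/(27×0.08206×0.0408) = 29.680/0.090397 = 328.3 K

T_c ≈ 328.3 K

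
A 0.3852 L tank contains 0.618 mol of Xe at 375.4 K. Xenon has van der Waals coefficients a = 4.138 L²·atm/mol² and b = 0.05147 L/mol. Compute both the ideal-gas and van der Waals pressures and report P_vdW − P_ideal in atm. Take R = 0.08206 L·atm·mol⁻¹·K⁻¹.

Ideal: P_ideal = nRT/V = (0.618)(0.08206)(375.4)/0.3852 = 49.4229 atm
vdW: P = nRT/(V − nb) − a n²/V² = 19.0377/0.353392 − 1.58040/0.148379 = 53.8713 − 10.6511 = 43.2202 atm
ΔP = 43.2202 − 49.4229 = -6.203 atm

ΔP ≈ -6.203 atm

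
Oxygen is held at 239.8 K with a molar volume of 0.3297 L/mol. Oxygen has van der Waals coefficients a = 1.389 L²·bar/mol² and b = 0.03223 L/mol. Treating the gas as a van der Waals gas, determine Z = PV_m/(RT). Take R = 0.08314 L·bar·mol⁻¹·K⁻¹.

Z ≈ 0.8970

P = RT/(V_m − b) − a/V_m² = (0.08314)(239.8)/(0.3297 − 0.03223) − 1.389/(0.3297)²
  = 19.937/0.29747 − 12.778 = 67.022 − 12.778 = 54.244 bar
Z = PV_m/(RT) = (54.244)(0.3297)/((0.08314)(239.8)) = 17.884/19.937 = 0.8970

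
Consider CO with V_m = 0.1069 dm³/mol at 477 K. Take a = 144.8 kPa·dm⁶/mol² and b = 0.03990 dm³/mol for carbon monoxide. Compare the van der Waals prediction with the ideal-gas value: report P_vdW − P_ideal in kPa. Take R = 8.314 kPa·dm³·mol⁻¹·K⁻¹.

ΔP ≈ 9422 kPa

Ideal: P_ideal = RT/V_m = (8.314)(477)/0.1069 = 37098.0 kPa
vdW: P = RT/(V_m − b) − a/V_m² = 3965.78/0.0670000 − 144.8/0.0114276 = 59190.7 − 12671.1 = 46519.6 kPa
ΔP = 46519.6 − 37098.0 = 9422 kPa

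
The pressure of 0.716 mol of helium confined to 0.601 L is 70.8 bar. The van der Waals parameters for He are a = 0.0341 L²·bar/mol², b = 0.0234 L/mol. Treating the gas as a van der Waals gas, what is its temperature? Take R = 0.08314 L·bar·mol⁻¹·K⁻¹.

T ≈ 695.3 K

T = (P + a n²/V²)(V − nb)/(nR)
P + a n²/V² = 70.8 + (0.0341)(0.716)²/(0.601)² = 70.848 bar
V − nb = 0.601 − (0.716)(0.0234) = 0.58425 L
T = (70.848)(0.58425)/((0.716)(0.08314)) = 695.3 K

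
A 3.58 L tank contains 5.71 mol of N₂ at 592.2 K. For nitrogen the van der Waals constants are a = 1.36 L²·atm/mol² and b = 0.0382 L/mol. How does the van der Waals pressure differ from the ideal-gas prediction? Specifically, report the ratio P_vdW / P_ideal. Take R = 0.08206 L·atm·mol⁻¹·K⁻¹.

Ideal: P_ideal = nRT/V = (5.71)(0.08206)(592.2)/3.58 = 77.5092 atm
vdW: P = nRT/(V − nb) − a n²/V² = 277.483/3.36188 − 44.3416/12.8164 = 82.5380 − 3.45975 = 79.0783 atm
Ratio = 79.0783/77.5092 = 1.020

P_vdW / P_ideal ≈ 1.020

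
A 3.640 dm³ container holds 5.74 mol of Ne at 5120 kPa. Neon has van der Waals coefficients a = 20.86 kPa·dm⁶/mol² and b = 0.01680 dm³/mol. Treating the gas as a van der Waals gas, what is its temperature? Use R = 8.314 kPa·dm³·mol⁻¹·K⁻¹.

T ≈ 384.0 K

T = (P + a n²/V²)(V − nb)/(nR)
P + a n²/V² = 5120 + (20.86)(5.74)²/(3.640)² = 5171.9 kPa
V − nb = 3.640 − (5.74)(0.01680) = 3.5436 dm³
T = (5171.9)(3.5436)/((5.74)(8.314)) = 384.0 K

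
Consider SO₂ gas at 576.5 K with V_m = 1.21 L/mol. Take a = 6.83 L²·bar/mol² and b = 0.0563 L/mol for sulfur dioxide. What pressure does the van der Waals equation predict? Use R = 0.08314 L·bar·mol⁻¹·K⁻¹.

P ≈ 36.88 bar

P = RT/(V_m − b) − a/V_m²
RT/(V_m − b) = (0.08314)(576.5)/(1.21 − 0.0563) = 47.930/1.1537 = 41.545 bar
a/V_m² = 6.83/(1.21)² = 4.6650 bar
P = 41.545 − 4.6650 = 36.88 bar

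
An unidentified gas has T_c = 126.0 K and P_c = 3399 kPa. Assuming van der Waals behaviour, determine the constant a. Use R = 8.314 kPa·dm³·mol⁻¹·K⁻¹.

From T_c = 8a/(27Rb) and P_c = a/(27b²): a = 27 R² T_c²/(64 P_c).
a = 27×(8.314)²×(126.0)²/(64×3399) = 29629539/217536 = 136.2 kPa·dm⁶/mol²

a ≈ 136.2 kPa·dm⁶/mol²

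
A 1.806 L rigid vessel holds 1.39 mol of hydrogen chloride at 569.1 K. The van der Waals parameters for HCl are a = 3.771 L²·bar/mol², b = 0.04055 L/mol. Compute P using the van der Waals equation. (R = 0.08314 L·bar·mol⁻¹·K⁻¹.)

P ≈ 35.36 bar

P = nRT/(V − nb) − a n²/V²
nRT/(V − nb) = (1.39)(0.08314)(569.1)/(1.806 − 1.39×0.04055) = 65.768/1.7496 = 37.590 bar
a n²/V² = (3.771)(1.39)²/(1.806)² = 2.2338 bar
P = 37.590 − 2.2338 = 35.36 bar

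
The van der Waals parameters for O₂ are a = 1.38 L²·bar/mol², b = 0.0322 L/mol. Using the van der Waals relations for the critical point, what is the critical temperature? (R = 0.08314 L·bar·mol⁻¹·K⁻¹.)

T_c ≈ 152.7 K

For a van der Waals gas, T_c = 8a/(27Rb).
T_c = 8×1.38/(27×0.08314×0.0322) = 11.040/0.072282 = 152.7 K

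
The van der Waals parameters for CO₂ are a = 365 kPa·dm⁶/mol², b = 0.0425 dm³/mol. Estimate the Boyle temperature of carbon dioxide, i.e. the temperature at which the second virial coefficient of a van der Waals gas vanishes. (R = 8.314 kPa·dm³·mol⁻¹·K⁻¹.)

T_B ≈ 1033 K

For a van der Waals gas the second virial coefficient B₂ = b − a/(RT) vanishes at T_B = a/(Rb).
T_B = 365/(8.314×0.0425) = 365/0.35335 = 1033 K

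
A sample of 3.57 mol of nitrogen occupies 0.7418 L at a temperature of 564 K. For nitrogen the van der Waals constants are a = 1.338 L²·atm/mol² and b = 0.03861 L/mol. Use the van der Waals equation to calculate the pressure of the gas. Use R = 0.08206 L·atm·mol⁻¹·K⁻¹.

P = nRT/(V − nb) − a n²/V²
nRT/(V − nb) = (3.57)(0.08206)(564)/(0.7418 − 3.57×0.03861) = 165.23/0.60396 = 273.58 atm
a n²/V² = (1.338)(3.57)²/(0.7418)² = 30.990 atm
P = 273.58 − 30.990 = 242.6 atm

P ≈ 242.6 atm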